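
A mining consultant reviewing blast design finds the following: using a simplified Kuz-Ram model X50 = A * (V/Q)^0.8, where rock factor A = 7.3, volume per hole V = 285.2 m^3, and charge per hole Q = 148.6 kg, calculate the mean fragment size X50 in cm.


Compute V/Q:
V/Q = 285.2 / 148.6 = 1.919246299
Raise to the power 0.8:
(V/Q)^0.8 = 1.919246299^0.8 = 1.684630151
Multiply by A:
X50 = 7.3 * 1.684630151
= 12.2978 cm

12.2978 cm


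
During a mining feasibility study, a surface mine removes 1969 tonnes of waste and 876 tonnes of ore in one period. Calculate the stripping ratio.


Stripping ratio = waste tonnage / ore tonnage
= 1969 / 876
= 2.2477

2.2477


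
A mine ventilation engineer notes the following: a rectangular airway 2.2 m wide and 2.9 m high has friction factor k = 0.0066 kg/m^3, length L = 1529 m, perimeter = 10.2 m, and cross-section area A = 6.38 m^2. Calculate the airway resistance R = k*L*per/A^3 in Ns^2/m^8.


Compute the numerator:
k * L * per = 0.0066 * 1529 * 10.2
= 102.93228
Compute the denominator:
A^3 = 6.38^3 = 259.694072
Resistance:
R = 102.93228 / 259.694072
= 0.3964 Ns^2/m^8

0.3964 Ns^2/m^8


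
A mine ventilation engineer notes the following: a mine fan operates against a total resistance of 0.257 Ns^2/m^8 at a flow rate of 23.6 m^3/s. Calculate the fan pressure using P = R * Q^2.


Compute Q^2:
Q^2 = 23.6^2 = 556.96
Compute pressure:
P = R * Q^2 = 0.257 * 556.96
= 143.1387 Pa

143.1387 Pa


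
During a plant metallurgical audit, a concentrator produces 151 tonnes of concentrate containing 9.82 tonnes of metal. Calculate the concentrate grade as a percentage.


6.5033%

Grade = (metal in concentrate / concentrate mass) * 100
= (9.82 / 151) * 100
= 0.06503311258 * 100
= 6.5033%


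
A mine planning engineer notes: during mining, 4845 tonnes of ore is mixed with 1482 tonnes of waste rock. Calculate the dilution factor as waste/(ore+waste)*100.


23.4234%

Total material = ore + waste
= 4845 + 1482 = 6327 tonnes
Dilution = waste / total * 100
= 1482 / 6327 * 100
= 0.2342342342 * 100
= 23.4234%


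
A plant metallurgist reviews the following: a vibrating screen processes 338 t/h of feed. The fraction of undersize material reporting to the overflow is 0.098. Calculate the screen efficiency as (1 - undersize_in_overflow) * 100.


90.2%

Screen efficiency = (1 - fraction of undersize in overflow) * 100
= (1 - 0.098) * 100
= 0.902 * 100
= 90.2%


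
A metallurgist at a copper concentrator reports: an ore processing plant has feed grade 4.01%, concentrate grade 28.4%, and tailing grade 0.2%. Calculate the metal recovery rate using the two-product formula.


95.6863%

Using the two-product formula:
R = 100 * c * (f - t) / (f * (c - t))
Numerator = 100 * 28.4 * (4.01 - 0.2)
= 100 * 28.4 * 3.81
= 10820.4
Denominator = 4.01 * (28.4 - 0.2)
= 4.01 * 28.2
= 113.082
R = 10820.4 / 113.082
= 95.6863%


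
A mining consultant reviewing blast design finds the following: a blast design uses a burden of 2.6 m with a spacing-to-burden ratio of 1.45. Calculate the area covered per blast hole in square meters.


First, find the spacing:
Spacing = burden * ratio = 2.6 * 1.45
= 3.77 m
Then, calculate the area:
Area = burden * spacing = 2.6 * 3.77
= 9.802 m^2

9.802 m^2


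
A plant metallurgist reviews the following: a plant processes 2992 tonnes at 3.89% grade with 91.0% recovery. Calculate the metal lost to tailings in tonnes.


10.475 tonnes

Total metal in feed:
= 2992 * 3.89 / 100 = 116.3888 tonnes
Metal recovered:
= 116.3888 * 91.0 / 100 = 105.913808 tonnes
Metal lost to tailings:
= 116.3888 - 105.913808
= 10.475 tonnes


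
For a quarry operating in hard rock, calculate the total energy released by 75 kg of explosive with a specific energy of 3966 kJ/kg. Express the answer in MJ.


297.45 MJ

Energy = mass * specific_energy / 1000
= 75 * 3966 / 1000
= 297450 / 1000
= 297.45 MJ


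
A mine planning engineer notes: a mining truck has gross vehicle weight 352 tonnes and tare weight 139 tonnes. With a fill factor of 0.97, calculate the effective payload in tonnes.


Maximum payload = gross - tare
= 352 - 139 = 213 tonnes
Effective payload = max payload * fill factor
= 213 * 0.97
= 206.61 tonnes

206.61 tonnes


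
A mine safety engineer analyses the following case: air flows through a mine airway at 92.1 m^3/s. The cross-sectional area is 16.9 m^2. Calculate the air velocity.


Velocity = flow rate / cross-sectional area
= 92.1 / 16.9
= 5.4497 m/s

5.4497 m/s


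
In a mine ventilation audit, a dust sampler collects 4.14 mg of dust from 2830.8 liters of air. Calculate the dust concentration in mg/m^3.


1.4625 mg/m^3

Convert liters to m^3: 1 m^3 = 1000 L
Concentration = mass / volume * 1000
= 4.14 / 2830.8 * 1000
= 0.001462484103 * 1000
= 1.4625 mg/m^3


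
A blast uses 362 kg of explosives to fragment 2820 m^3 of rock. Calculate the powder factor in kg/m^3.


Powder factor = explosive mass / rock volume
= 362 / 2820
= 0.1284 kg/m^3

0.1284 kg/m^3


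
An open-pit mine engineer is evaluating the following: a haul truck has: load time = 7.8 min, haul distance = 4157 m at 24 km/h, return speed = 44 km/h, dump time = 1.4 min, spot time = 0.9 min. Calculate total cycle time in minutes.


Convert haul speed to m/min: 24 * 1000/60 = 400 m/min
Haul time = 4157 / 400 = 10.3925 min
Convert return speed to m/min: 44 * 1000/60 = 733.3333333 m/min
Return time = 4157 / 733.3333333 = 5.668636364 min
Total cycle time:
= 7.8 + 10.3925 + 1.4 + 5.668636364 + 0.9
= 26.1611 min

26.1611 min


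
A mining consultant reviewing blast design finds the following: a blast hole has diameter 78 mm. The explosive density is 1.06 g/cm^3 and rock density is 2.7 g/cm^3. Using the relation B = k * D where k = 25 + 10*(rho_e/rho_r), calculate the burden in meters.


First, compute k:
rho_e / rho_r = 1.06 / 2.7 = 0.3925925926
k = 25 + 10 * 0.3925925926 = 28.92592593
Then, compute burden:
B = k * D / 1000 = 28.92592593 * 78 / 1000
= 2256.222222 / 1000
= 2.2562 m

2.2562 m


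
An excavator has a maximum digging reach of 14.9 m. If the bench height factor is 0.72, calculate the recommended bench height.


Bench height = reach * factor
= 14.9 * 0.72
= 10.728 m

10.728 m


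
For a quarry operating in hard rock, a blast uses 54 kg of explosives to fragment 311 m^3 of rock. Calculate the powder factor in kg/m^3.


0.1736 kg/m^3

Powder factor = explosive mass / rock volume
= 54 / 311
= 0.1736 kg/m^3


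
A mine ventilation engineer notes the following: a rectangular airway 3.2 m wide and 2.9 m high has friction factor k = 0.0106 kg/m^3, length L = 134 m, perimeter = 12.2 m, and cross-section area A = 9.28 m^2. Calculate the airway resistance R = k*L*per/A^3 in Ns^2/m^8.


0.0217 Ns^2/m^8

Compute the numerator:
k * L * per = 0.0106 * 134 * 12.2
= 17.32888
Compute the denominator:
A^3 = 9.28^3 = 799.178752
Resistance:
R = 17.32888 / 799.178752
= 0.0217 Ns^2/m^8


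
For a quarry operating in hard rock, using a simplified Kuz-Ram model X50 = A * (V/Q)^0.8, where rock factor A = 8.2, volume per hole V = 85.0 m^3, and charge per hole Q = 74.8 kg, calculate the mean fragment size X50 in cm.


9.083 cm

Compute V/Q:
V/Q = 85.0 / 74.8 = 1.136363636
Raise to the power 0.8:
(V/Q)^0.8 = 1.136363636^0.8 = 1.107678847
Multiply by A:
X50 = 8.2 * 1.107678847
= 9.083 cm


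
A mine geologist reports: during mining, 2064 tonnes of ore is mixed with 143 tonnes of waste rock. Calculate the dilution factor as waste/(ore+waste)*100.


6.4794%

Total material = ore + waste
= 2064 + 143 = 2207 tonnes
Dilution = waste / total * 100
= 143 / 2207 * 100
= 0.06479383779 * 100
= 6.4794%


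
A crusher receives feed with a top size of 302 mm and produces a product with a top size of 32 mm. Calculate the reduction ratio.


Reduction ratio = feed size / product size
= 302 / 32
= 9.4375

9.4375


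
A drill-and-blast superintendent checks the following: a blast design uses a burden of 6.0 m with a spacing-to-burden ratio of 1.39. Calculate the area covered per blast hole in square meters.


50.04 m^2

First, find the spacing:
Spacing = burden * ratio = 6.0 * 1.39
= 8.34 m
Then, calculate the area:
Area = burden * spacing = 6.0 * 8.34
= 50.04 m^2


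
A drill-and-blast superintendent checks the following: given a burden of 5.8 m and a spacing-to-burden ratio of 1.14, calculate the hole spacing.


6.612 m

Spacing = burden * ratio
= 5.8 * 1.14
= 6.612 m


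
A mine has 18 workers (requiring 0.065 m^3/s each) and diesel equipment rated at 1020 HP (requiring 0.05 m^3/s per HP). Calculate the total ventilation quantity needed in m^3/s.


Airflow for workers:
Q_people = 18 * 0.065 = 1.17 m^3/s
Airflow for diesel equipment:
Q_diesel = 1020 * 0.05 = 51.0 m^3/s
Total ventilation:
Q_total = 1.17 + 51.0
= 52.17 m^3/s

52.17 m^3/s


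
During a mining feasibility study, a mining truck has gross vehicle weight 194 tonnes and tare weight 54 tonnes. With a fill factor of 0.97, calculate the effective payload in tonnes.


135.8 tonnes

Maximum payload = gross - tare
= 194 - 54 = 140 tonnes
Effective payload = max payload * fill factor
= 140 * 0.97
= 135.8 tonnes


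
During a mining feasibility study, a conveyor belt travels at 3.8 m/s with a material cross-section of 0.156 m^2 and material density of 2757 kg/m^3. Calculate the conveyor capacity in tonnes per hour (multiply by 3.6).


Volumetric flow = speed * area
= 3.8 * 0.156 = 0.5928 m^3/s
Mass flow = volumetric * density
= 0.5928 * 2757 = 1634.3496 kg/s
Convert to t/h: multiply by 3.6
Capacity = 1634.3496 * 3.6
= 5883.6586 t/h

5883.6586 t/h


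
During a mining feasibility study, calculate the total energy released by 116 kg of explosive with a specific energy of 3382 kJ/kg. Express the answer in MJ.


Energy = mass * specific_energy / 1000
= 116 * 3382 / 1000
= 392312 / 1000
= 392.312 MJ

392.312 MJ


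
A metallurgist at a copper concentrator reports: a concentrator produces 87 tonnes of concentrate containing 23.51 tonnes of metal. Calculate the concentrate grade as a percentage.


27.023%

Grade = (metal in concentrate / concentrate mass) * 100
= (23.51 / 87) * 100
= 0.2702298851 * 100
= 27.023%


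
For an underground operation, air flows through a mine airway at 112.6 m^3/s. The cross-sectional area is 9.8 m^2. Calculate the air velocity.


11.4898 m/s

Velocity = flow rate / cross-sectional area
= 112.6 / 9.8
= 11.4898 m/s


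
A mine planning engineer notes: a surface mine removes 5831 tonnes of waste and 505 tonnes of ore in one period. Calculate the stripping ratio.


11.5465

Stripping ratio = waste tonnage / ore tonnage
= 5831 / 505
= 11.5465


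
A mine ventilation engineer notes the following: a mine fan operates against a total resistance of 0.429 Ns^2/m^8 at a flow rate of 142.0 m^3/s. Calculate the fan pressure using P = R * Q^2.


8650.356 Pa

Compute Q^2:
Q^2 = 142.0^2 = 20164.0
Compute pressure:
P = R * Q^2 = 0.429 * 20164.0
= 8650.356 Pa


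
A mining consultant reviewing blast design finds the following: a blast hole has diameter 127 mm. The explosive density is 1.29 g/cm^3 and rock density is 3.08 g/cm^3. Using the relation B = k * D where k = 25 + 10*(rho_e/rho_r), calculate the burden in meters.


3.7069 m

First, compute k:
rho_e / rho_r = 1.29 / 3.08 = 0.4188311688
k = 25 + 10 * 0.4188311688 = 29.18831169
Then, compute burden:
B = k * D / 1000 = 29.18831169 * 127 / 1000
= 3706.915584 / 1000
= 3.7069 m


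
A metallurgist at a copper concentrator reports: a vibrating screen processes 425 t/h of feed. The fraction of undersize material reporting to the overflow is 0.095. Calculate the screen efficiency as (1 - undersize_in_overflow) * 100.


Screen efficiency = (1 - fraction of undersize in overflow) * 100
= (1 - 0.095) * 100
= 0.905 * 100
= 90.5%

90.5%


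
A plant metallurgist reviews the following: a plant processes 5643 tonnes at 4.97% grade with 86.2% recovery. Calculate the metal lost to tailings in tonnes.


Total metal in feed:
= 5643 * 4.97 / 100 = 280.4571 tonnes
Metal recovered:
= 280.4571 * 86.2 / 100 = 241.7540202 tonnes
Metal lost to tailings:
= 280.4571 - 241.7540202
= 38.7031 tonnes

38.7031 tonnes


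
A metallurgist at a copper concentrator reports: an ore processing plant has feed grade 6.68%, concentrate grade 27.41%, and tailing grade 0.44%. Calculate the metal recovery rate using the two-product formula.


Using the two-product formula:
R = 100 * c * (f - t) / (f * (c - t))
Numerator = 100 * 27.41 * (6.68 - 0.44)
= 100 * 27.41 * 6.24
= 17103.84
Denominator = 6.68 * (27.41 - 0.44)
= 6.68 * 26.97
= 180.1596
R = 17103.84 / 180.1596
= 94.9372%

94.9372%


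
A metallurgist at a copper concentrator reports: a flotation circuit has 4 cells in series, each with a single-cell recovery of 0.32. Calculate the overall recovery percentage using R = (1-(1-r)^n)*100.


78.6186%

Complement of single-cell recovery:
1 - r = 1 - 0.32 = 0.68
Raise to power n:
(1 - r)^4 = 0.68^4 = 0.21381376
Overall recovery:
R = (1 - 0.21381376) * 100
= 78.6186%


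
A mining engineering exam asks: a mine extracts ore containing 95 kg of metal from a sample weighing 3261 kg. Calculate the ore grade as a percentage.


2.9132%

Ore grade = (metal mass / ore mass) * 100
= (95 / 3261) * 100
= 0.02913216805 * 100
= 2.9132%


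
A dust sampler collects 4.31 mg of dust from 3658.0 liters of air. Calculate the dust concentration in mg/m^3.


1.1782 mg/m^3

Convert liters to m^3: 1 m^3 = 1000 L
Concentration = mass / volume * 1000
= 4.31 / 3658.0 * 1000
= 0.001178239475 * 1000
= 1.1782 mg/m^3


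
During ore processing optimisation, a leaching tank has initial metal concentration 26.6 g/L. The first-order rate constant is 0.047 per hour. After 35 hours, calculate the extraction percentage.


80.6987%

Compute the exponent:
-k * t = -0.047 * 35 = -1.645
Remaining concentration:
C = 26.6 * exp(-1.645)
= 26.6 * 0.1930125628
= 5.13413417 g/L
Extracted = 26.6 - 5.13413417 = 21.46586583 g/L
Extraction % = 21.46586583 / 26.6 * 100
= 80.6987%


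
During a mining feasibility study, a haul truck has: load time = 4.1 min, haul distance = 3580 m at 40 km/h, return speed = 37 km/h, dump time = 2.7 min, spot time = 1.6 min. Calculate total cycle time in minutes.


Convert haul speed to m/min: 40 * 1000/60 = 666.6666667 m/min
Haul time = 3580 / 666.6666667 = 5.37 min
Convert return speed to m/min: 37 * 1000/60 = 616.6666667 m/min
Return time = 3580 / 616.6666667 = 5.805405405 min
Total cycle time:
= 4.1 + 5.37 + 2.7 + 5.805405405 + 1.6
= 19.5754 min

19.5754 min


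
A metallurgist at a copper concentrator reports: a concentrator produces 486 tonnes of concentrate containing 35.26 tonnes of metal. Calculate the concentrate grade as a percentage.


Grade = (metal in concentrate / concentrate mass) * 100
= (35.26 / 486) * 100
= 0.07255144033 * 100
= 7.2551%

7.2551%


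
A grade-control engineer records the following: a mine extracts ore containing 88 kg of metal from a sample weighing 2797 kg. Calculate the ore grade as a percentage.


3.1462%

Ore grade = (metal mass / ore mass) * 100
= (88 / 2797) * 100
= 0.03146228102 * 100
= 3.1462%


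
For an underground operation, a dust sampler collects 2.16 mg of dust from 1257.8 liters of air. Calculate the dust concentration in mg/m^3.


Convert liters to m^3: 1 m^3 = 1000 L
Concentration = mass / volume * 1000
= 2.16 / 1257.8 * 1000
= 0.001717284147 * 1000
= 1.7173 mg/m^3

1.7173 mg/m^3


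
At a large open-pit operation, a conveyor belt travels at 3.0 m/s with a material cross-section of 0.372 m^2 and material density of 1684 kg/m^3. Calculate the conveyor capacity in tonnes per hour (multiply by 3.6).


Volumetric flow = speed * area
= 3.0 * 0.372 = 1.116 m^3/s
Mass flow = volumetric * density
= 1.116 * 1684 = 1879.344 kg/s
Convert to t/h: multiply by 3.6
Capacity = 1879.344 * 3.6
= 6765.6384 t/h

6765.6384 t/h


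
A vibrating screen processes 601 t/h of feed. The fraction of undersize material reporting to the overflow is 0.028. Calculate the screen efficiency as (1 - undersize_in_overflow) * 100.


Screen efficiency = (1 - fraction of undersize in overflow) * 100
= (1 - 0.028) * 100
= 0.972 * 100
= 97.2%

97.2%


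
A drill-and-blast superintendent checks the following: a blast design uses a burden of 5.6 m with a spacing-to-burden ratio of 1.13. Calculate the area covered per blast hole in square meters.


35.4368 m^2

First, find the spacing:
Spacing = burden * ratio = 5.6 * 1.13
= 6.328 m
Then, calculate the area:
Area = burden * spacing = 5.6 * 6.328
= 35.4368 m^2


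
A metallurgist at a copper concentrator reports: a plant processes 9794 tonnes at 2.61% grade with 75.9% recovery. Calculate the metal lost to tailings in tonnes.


61.6052 tonnes

Total metal in feed:
= 9794 * 2.61 / 100 = 255.6234 tonnes
Metal recovered:
= 255.6234 * 75.9 / 100 = 194.0181606 tonnes
Metal lost to tailings:
= 255.6234 - 194.0181606
= 61.6052 tonnes


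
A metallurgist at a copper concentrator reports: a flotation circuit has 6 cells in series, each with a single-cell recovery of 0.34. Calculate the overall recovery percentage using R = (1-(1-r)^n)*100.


91.7346%

Complement of single-cell recovery:
1 - r = 1 - 0.34 = 0.66
Raise to power n:
(1 - r)^6 = 0.66^6 = 0.08265395002
Overall recovery:
R = (1 - 0.08265395002) * 100
= 91.7346%


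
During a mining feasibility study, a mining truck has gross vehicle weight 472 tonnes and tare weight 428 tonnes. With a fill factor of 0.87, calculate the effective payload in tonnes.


38.28 tonnes

Maximum payload = gross - tare
= 472 - 428 = 44 tonnes
Effective payload = max payload * fill factor
= 44 * 0.87
= 38.28 tonnes


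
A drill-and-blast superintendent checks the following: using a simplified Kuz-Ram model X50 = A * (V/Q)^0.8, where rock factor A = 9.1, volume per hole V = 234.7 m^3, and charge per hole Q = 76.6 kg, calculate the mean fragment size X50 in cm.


Compute V/Q:
V/Q = 234.7 / 76.6 = 3.063968668
Raise to the power 0.8:
(V/Q)^0.8 = 3.063968668^0.8 = 2.449218076
Multiply by A:
X50 = 9.1 * 2.449218076
= 22.2879 cm

22.2879 cm


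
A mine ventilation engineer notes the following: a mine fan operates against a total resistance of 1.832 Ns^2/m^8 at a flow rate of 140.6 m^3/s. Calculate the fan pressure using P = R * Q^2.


Compute Q^2:
Q^2 = 140.6^2 = 19768.36
Compute pressure:
P = R * Q^2 = 1.832 * 19768.36
= 36215.6355 Pa

36215.6355 Pa


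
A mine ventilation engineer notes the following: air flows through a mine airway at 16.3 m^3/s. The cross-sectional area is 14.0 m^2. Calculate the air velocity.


Velocity = flow rate / cross-sectional area
= 16.3 / 14.0
= 1.1643 m/s

1.1643 m/s


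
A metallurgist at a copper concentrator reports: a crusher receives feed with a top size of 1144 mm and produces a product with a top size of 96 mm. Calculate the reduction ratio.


Reduction ratio = feed size / product size
= 1144 / 96
= 11.9167

11.9167


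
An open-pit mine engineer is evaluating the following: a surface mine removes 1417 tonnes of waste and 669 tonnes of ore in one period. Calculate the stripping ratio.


Stripping ratio = waste tonnage / ore tonnage
= 1417 / 669
= 2.1181

2.1181


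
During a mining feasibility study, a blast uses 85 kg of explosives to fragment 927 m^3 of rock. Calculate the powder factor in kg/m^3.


0.0917 kg/m^3

Powder factor = explosive mass / rock volume
= 85 / 927
= 0.0917 kg/m^3


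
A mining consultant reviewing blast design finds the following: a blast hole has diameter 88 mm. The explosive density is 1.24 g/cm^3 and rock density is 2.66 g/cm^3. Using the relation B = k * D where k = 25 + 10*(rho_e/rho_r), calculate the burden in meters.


First, compute k:
rho_e / rho_r = 1.24 / 2.66 = 0.4661654135
k = 25 + 10 * 0.4661654135 = 29.66165414
Then, compute burden:
B = k * D / 1000 = 29.66165414 * 88 / 1000
= 2610.225564 / 1000
= 2.6102 m

2.6102 m


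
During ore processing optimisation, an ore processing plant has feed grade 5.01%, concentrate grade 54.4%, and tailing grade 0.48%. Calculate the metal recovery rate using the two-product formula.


91.2241%

Using the two-product formula:
R = 100 * c * (f - t) / (f * (c - t))
Numerator = 100 * 54.4 * (5.01 - 0.48)
= 100 * 54.4 * 4.53
= 24643.2
Denominator = 5.01 * (54.4 - 0.48)
= 5.01 * 53.92
= 270.1392
R = 24643.2 / 270.1392
= 91.2241%


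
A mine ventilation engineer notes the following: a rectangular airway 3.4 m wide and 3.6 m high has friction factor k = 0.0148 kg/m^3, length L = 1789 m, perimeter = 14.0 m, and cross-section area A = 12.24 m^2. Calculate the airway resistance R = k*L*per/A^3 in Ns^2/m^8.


0.2021 Ns^2/m^8

Compute the numerator:
k * L * per = 0.0148 * 1789 * 14.0
= 370.6808
Compute the denominator:
A^3 = 12.24^3 = 1833.767424
Resistance:
R = 370.6808 / 1833.767424
= 0.2021 Ns^2/m^8


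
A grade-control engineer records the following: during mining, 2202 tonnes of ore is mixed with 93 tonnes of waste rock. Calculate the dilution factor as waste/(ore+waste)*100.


4.0523%

Total material = ore + waste
= 2202 + 93 = 2295 tonnes
Dilution = waste / total * 100
= 93 / 2295 * 100
= 0.04052287582 * 100
= 4.0523%


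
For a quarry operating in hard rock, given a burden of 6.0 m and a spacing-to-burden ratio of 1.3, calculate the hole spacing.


7.8 m

Spacing = burden * ratio
= 6.0 * 1.3
= 7.8 m


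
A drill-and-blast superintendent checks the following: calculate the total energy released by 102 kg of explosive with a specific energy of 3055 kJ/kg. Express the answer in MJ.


Energy = mass * specific_energy / 1000
= 102 * 3055 / 1000
= 311610 / 1000
= 311.61 MJ

311.61 MJ


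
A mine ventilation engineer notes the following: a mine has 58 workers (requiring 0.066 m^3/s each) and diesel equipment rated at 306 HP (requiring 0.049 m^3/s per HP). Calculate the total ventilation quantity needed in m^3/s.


Airflow for workers:
Q_people = 58 * 0.066 = 3.828 m^3/s
Airflow for diesel equipment:
Q_diesel = 306 * 0.049 = 14.994 m^3/s
Total ventilation:
Q_total = 3.828 + 14.994
= 18.822 m^3/s

18.822 m^3/s


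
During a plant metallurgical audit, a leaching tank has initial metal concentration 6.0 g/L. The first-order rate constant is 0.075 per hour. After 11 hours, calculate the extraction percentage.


56.1765%

Compute the exponent:
-k * t = -0.075 * 11 = -0.825
Remaining concentration:
C = 6.0 * exp(-0.825)
= 6.0 * 0.4382349925
= 2.629409955 g/L
Extracted = 6.0 - 2.629409955 = 3.370590045 g/L
Extraction % = 3.370590045 / 6.0 * 100
= 56.1765%


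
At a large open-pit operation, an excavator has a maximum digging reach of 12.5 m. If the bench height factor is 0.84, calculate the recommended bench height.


10.5 m

Bench height = reach * factor
= 12.5 * 0.84
= 10.5 m


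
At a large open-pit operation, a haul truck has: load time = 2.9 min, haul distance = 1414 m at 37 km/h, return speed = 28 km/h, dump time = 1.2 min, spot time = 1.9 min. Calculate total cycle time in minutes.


Convert haul speed to m/min: 37 * 1000/60 = 616.6666667 m/min
Haul time = 1414 / 616.6666667 = 2.292972973 min
Convert return speed to m/min: 28 * 1000/60 = 466.6666667 m/min
Return time = 1414 / 466.6666667 = 3.03 min
Total cycle time:
= 2.9 + 2.292972973 + 1.2 + 3.03 + 1.9
= 11.323 min

11.323 min


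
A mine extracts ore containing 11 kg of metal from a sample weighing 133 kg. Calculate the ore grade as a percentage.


8.2707%

Ore grade = (metal mass / ore mass) * 100
= (11 / 133) * 100
= 0.08270676692 * 100
= 8.2707%


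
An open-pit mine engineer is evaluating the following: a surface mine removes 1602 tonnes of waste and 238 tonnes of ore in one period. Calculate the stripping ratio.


Stripping ratio = waste tonnage / ore tonnage
= 1602 / 238
= 6.7311

6.7311


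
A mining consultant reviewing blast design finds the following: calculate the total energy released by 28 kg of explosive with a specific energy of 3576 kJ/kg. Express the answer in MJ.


100.128 MJ

Energy = mass * specific_energy / 1000
= 28 * 3576 / 1000
= 100128 / 1000
= 100.128 MJ


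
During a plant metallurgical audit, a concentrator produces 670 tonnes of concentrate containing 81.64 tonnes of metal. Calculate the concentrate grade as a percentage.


Grade = (metal in concentrate / concentrate mass) * 100
= (81.64 / 670) * 100
= 0.1218507463 * 100
= 12.1851%

12.1851%


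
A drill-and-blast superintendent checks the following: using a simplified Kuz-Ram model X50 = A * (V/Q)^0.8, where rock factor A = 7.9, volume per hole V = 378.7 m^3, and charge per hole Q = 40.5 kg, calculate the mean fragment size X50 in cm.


Compute V/Q:
V/Q = 378.7 / 40.5 = 9.350617284
Raise to the power 0.8:
(V/Q)^0.8 = 9.350617284^0.8 = 5.979601271
Multiply by A:
X50 = 7.9 * 5.979601271
= 47.2389 cm

47.2389 cm


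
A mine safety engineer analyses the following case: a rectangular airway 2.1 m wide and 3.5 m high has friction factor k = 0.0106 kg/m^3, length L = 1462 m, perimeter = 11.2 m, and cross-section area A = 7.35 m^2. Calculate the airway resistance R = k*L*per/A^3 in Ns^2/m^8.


0.4371 Ns^2/m^8

Compute the numerator:
k * L * per = 0.0106 * 1462 * 11.2
= 173.56864
Compute the denominator:
A^3 = 7.35^3 = 397.065375
Resistance:
R = 173.56864 / 397.065375
= 0.4371 Ns^2/m^8


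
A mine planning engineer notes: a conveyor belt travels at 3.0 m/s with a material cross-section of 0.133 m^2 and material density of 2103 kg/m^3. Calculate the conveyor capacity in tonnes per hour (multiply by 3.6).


3020.7492 t/h

Volumetric flow = speed * area
= 3.0 * 0.133 = 0.399 m^3/s
Mass flow = volumetric * density
= 0.399 * 2103 = 839.097 kg/s
Convert to t/h: multiply by 3.6
Capacity = 839.097 * 3.6
= 3020.7492 t/h


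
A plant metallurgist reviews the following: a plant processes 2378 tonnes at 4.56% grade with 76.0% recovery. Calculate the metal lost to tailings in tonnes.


Total metal in feed:
= 2378 * 4.56 / 100 = 108.4368 tonnes
Metal recovered:
= 108.4368 * 76.0 / 100 = 82.411968 tonnes
Metal lost to tailings:
= 108.4368 - 82.411968
= 26.0248 tonnes

26.0248 tonnes


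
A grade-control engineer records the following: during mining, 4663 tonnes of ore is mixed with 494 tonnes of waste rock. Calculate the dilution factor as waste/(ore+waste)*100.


9.5792%

Total material = ore + waste
= 4663 + 494 = 5157 tonnes
Dilution = waste / total * 100
= 494 / 5157 * 100
= 0.09579212721 * 100
= 9.5792%


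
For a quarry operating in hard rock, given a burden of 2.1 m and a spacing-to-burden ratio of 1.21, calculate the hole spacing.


Spacing = burden * ratio
= 2.1 * 1.21
= 2.541 m

2.541 m


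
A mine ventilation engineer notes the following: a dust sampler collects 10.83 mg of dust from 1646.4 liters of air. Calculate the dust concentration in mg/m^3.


6.578 mg/m^3

Convert liters to m^3: 1 m^3 = 1000 L
Concentration = mass / volume * 1000
= 10.83 / 1646.4 * 1000
= 0.006577988338 * 1000
= 6.578 mg/m^3


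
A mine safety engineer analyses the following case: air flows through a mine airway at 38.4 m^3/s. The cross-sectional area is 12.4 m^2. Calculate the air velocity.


3.0968 m/s

Velocity = flow rate / cross-sectional area
= 38.4 / 12.4
= 3.0968 m/s


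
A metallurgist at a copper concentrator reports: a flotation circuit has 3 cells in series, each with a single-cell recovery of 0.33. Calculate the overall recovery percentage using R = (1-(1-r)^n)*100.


69.9237%

Complement of single-cell recovery:
1 - r = 1 - 0.33 = 0.67
Raise to power n:
(1 - r)^3 = 0.67^3 = 0.300763
Overall recovery:
R = (1 - 0.300763) * 100
= 69.9237%


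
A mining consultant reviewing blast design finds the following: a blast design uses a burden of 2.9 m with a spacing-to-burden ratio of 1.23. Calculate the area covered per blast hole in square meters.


First, find the spacing:
Spacing = burden * ratio = 2.9 * 1.23
= 3.567 m
Then, calculate the area:
Area = burden * spacing = 2.9 * 3.567
= 10.3443 m^2

10.3443 m^2


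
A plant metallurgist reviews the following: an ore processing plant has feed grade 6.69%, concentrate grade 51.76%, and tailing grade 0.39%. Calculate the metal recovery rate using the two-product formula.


Using the two-product formula:
R = 100 * c * (f - t) / (f * (c - t))
Numerator = 100 * 51.76 * (6.69 - 0.39)
= 100 * 51.76 * 6.3
= 32608.8
Denominator = 6.69 * (51.76 - 0.39)
= 6.69 * 51.37
= 343.6653
R = 32608.8 / 343.6653
= 94.8853%

94.8853%


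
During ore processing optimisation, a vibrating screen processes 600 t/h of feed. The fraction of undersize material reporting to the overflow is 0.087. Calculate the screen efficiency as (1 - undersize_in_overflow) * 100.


91.3%

Screen efficiency = (1 - fraction of undersize in overflow) * 100
= (1 - 0.087) * 100
= 0.913 * 100
= 91.3%


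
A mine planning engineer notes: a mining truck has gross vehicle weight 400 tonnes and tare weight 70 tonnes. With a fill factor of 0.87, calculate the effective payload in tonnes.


287.1 tonnes

Maximum payload = gross - tare
= 400 - 70 = 330 tonnes
Effective payload = max payload * fill factor
= 330 * 0.87
= 287.1 tonnes


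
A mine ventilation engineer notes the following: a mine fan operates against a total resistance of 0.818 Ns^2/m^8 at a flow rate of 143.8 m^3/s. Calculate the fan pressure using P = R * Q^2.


Compute Q^2:
Q^2 = 143.8^2 = 20678.44
Compute pressure:
P = R * Q^2 = 0.818 * 20678.44
= 16914.9639 Pa

16914.9639 Pa


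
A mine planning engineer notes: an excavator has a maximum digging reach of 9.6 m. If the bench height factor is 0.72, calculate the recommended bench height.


Bench height = reach * factor
= 9.6 * 0.72
= 6.912 m

6.912 m


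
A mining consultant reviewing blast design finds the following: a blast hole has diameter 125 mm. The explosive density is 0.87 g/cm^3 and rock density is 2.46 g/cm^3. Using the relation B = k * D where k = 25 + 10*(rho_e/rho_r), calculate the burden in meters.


3.5671 m

First, compute k:
rho_e / rho_r = 0.87 / 2.46 = 0.3536585366
k = 25 + 10 * 0.3536585366 = 28.53658537
Then, compute burden:
B = k * D / 1000 = 28.53658537 * 125 / 1000
= 3567.073171 / 1000
= 3.5671 m


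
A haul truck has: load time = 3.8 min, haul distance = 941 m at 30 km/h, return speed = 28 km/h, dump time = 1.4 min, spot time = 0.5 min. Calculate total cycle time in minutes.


9.5984 min

Convert haul speed to m/min: 30 * 1000/60 = 500 m/min
Haul time = 941 / 500 = 1.882 min
Convert return speed to m/min: 28 * 1000/60 = 466.6666667 m/min
Return time = 941 / 466.6666667 = 2.016428571 min
Total cycle time:
= 3.8 + 1.882 + 1.4 + 2.016428571 + 0.5
= 9.5984 min


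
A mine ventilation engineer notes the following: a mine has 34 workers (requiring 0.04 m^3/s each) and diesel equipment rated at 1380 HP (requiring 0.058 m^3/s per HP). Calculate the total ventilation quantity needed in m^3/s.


81.4 m^3/s

Airflow for workers:
Q_people = 34 * 0.04 = 1.36 m^3/s
Airflow for diesel equipment:
Q_diesel = 1380 * 0.058 = 80.04 m^3/s
Total ventilation:
Q_total = 1.36 + 80.04
= 81.4 m^3/s


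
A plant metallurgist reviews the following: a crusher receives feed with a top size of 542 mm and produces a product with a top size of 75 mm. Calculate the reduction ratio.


7.2267

Reduction ratio = feed size / product size
= 542 / 75
= 7.2267


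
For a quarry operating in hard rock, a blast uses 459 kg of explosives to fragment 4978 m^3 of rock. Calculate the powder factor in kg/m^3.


0.0922 kg/m^3

Powder factor = explosive mass / rock volume
= 459 / 4978
= 0.0922 kg/m^3


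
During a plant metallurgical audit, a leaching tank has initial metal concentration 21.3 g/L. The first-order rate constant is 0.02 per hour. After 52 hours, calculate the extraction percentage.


64.6545%

Compute the exponent:
-k * t = -0.02 * 52 = -1.04
Remaining concentration:
C = 21.3 * exp(-1.04)
= 21.3 * 0.353454682
= 7.528584726 g/L
Extracted = 21.3 - 7.528584726 = 13.77141527 g/L
Extraction % = 13.77141527 / 21.3 * 100
= 64.6545%


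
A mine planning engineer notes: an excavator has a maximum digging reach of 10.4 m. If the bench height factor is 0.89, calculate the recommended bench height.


Bench height = reach * factor
= 10.4 * 0.89
= 9.256 m

9.256 m


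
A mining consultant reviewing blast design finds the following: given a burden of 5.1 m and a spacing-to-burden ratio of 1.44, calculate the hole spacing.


Spacing = burden * ratio
= 5.1 * 1.44
= 7.344 m

7.344 m


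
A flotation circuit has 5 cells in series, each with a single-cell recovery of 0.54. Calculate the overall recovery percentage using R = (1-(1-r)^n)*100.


Complement of single-cell recovery:
1 - r = 1 - 0.54 = 0.46
Raise to power n:
(1 - r)^5 = 0.46^5 = 0.0205962976
Overall recovery:
R = (1 - 0.0205962976) * 100
= 97.9404%

97.9404%


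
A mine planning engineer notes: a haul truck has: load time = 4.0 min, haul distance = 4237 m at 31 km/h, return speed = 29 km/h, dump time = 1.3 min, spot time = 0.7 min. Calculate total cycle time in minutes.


Convert haul speed to m/min: 31 * 1000/60 = 516.6666667 m/min
Haul time = 4237 / 516.6666667 = 8.200645161 min
Convert return speed to m/min: 29 * 1000/60 = 483.3333333 m/min
Return time = 4237 / 483.3333333 = 8.766206897 min
Total cycle time:
= 4.0 + 8.200645161 + 1.3 + 8.766206897 + 0.7
= 22.9669 min

22.9669 min


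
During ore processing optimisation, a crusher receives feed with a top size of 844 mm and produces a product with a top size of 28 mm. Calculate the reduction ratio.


Reduction ratio = feed size / product size
= 844 / 28
= 30.1429

30.1429


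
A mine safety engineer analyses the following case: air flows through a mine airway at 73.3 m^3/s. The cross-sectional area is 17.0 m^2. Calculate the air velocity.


Velocity = flow rate / cross-sectional area
= 73.3 / 17.0
= 4.3118 m/s

4.3118 m/s


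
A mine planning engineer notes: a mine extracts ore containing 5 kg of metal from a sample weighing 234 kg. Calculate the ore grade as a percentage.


Ore grade = (metal mass / ore mass) * 100
= (5 / 234) * 100
= 0.02136752137 * 100
= 2.1368%

2.1368%


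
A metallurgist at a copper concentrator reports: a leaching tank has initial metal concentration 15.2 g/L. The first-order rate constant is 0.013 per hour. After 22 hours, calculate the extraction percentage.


24.8737%

Compute the exponent:
-k * t = -0.013 * 22 = -0.286
Remaining concentration:
C = 15.2 * exp(-0.286)
= 15.2 * 0.7512626159
= 11.41919176 g/L
Extracted = 15.2 - 11.41919176 = 3.780808238 g/L
Extraction % = 3.780808238 / 15.2 * 100
= 24.8737%


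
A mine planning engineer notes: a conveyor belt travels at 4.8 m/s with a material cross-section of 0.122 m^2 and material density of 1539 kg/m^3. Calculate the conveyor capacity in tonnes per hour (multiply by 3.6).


Volumetric flow = speed * area
= 4.8 * 0.122 = 0.5856 m^3/s
Mass flow = volumetric * density
= 0.5856 * 1539 = 901.2384 kg/s
Convert to t/h: multiply by 3.6
Capacity = 901.2384 * 3.6
= 3244.4582 t/h

3244.4582 t/h


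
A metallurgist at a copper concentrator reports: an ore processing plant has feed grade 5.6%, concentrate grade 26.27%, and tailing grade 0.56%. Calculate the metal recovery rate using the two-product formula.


Using the two-product formula:
R = 100 * c * (f - t) / (f * (c - t))
Numerator = 100 * 26.27 * (5.6 - 0.56)
= 100 * 26.27 * 5.04
= 13240.08
Denominator = 5.6 * (26.27 - 0.56)
= 5.6 * 25.71
= 143.976
R = 13240.08 / 143.976
= 91.9603%

91.9603%


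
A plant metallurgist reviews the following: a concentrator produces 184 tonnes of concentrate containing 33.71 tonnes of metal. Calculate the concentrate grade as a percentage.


Grade = (metal in concentrate / concentrate mass) * 100
= (33.71 / 184) * 100
= 0.1832065217 * 100
= 18.3207%

18.3207%


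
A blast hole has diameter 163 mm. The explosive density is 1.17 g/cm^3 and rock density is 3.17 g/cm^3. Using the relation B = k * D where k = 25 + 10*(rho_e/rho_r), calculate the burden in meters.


4.6766 m

First, compute k:
rho_e / rho_r = 1.17 / 3.17 = 0.3690851735
k = 25 + 10 * 0.3690851735 = 28.69085174
Then, compute burden:
B = k * D / 1000 = 28.69085174 * 163 / 1000
= 4676.608833 / 1000
= 4.6766 m


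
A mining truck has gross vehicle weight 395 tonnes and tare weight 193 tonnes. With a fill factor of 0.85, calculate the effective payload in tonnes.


Maximum payload = gross - tare
= 395 - 193 = 202 tonnes
Effective payload = max payload * fill factor
= 202 * 0.85
= 171.7 tonnes

171.7 tonnes


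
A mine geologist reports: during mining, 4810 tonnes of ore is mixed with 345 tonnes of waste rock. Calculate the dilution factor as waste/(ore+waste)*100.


6.6925%

Total material = ore + waste
= 4810 + 345 = 5155 tonnes
Dilution = waste / total * 100
= 345 / 5155 * 100
= 0.06692531523 * 100
= 6.6925%


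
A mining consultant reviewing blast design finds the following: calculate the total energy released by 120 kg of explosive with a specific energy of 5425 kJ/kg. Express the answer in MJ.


Energy = mass * specific_energy / 1000
= 120 * 5425 / 1000
= 651000 / 1000
= 651.0 MJ

651.0 MJ


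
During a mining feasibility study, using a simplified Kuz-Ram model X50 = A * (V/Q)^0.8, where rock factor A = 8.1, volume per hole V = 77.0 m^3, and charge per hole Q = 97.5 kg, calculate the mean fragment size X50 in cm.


6.7062 cm

Compute V/Q:
V/Q = 77.0 / 97.5 = 0.7897435897
Raise to the power 0.8:
(V/Q)^0.8 = 0.7897435897^0.8 = 0.8279209792
Multiply by A:
X50 = 8.1 * 0.8279209792
= 6.7062 cm


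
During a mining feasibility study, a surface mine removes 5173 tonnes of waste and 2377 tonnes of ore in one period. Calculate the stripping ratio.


2.1763

Stripping ratio = waste tonnage / ore tonnage
= 5173 / 2377
= 2.1763


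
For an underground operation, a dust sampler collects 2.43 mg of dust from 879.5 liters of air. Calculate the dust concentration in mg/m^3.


Convert liters to m^3: 1 m^3 = 1000 L
Concentration = mass / volume * 1000
= 2.43 / 879.5 * 1000
= 0.002762933485 * 1000
= 2.7629 mg/m^3

2.7629 mg/m^3


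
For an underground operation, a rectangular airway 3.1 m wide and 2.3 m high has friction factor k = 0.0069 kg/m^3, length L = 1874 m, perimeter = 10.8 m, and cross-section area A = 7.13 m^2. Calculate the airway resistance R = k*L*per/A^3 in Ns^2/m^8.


Compute the numerator:
k * L * per = 0.0069 * 1874 * 10.8
= 139.65048
Compute the denominator:
A^3 = 7.13^3 = 362.467097
Resistance:
R = 139.65048 / 362.467097
= 0.3853 Ns^2/m^8

0.3853 Ns^2/m^8


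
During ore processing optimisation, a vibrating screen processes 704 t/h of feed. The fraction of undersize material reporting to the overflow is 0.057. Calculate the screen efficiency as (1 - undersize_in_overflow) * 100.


Screen efficiency = (1 - fraction of undersize in overflow) * 100
= (1 - 0.057) * 100
= 0.943 * 100
= 94.3%

94.3%


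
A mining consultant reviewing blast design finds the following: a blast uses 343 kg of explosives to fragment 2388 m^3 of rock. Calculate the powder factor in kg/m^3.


0.1436 kg/m^3

Powder factor = explosive mass / rock volume
= 343 / 2388
= 0.1436 kg/m^3


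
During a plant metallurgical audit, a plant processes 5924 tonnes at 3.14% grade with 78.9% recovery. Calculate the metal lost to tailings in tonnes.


39.2489 tonnes

Total metal in feed:
= 5924 * 3.14 / 100 = 186.0136 tonnes
Metal recovered:
= 186.0136 * 78.9 / 100 = 146.7647304 tonnes
Metal lost to tailings:
= 186.0136 - 146.7647304
= 39.2489 tonnes


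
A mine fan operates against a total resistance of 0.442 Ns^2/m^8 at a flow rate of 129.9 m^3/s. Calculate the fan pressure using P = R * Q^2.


7458.3124 Pa

Compute Q^2:
Q^2 = 129.9^2 = 16874.01
Compute pressure:
P = R * Q^2 = 0.442 * 16874.01
= 7458.3124 Pa


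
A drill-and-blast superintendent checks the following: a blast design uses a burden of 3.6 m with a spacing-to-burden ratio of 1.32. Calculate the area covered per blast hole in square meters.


First, find the spacing:
Spacing = burden * ratio = 3.6 * 1.32
= 4.752 m
Then, calculate the area:
Area = burden * spacing = 3.6 * 4.752
= 17.1072 m^2

17.1072 m^2
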